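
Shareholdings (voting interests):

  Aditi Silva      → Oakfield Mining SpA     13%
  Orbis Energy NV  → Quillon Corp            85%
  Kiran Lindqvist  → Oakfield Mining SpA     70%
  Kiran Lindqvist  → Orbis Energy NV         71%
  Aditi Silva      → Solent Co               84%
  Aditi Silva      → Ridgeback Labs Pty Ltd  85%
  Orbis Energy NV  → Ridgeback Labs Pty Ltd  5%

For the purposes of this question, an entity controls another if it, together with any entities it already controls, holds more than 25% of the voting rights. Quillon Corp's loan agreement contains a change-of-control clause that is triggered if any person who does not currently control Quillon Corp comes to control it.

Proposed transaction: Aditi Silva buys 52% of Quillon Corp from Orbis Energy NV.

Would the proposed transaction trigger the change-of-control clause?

Yes

The purchase adds only to Aditi's holdings (Orbis's stake shrinks), so Aditi is the only person who could newly come to control Quillon.
Aditi holds 84% of Solent, so Aditi controls Solent.
Aditi holds 85% of Ridgeback, so Aditi controls Ridgeback.
Neither Aditi nor any entity Aditi controls holds any voting interest in Quillon.
So before the transaction, Aditi does not control Quillon.
After the purchase, Aditi holds 52% of Quillon directly, and Orbis's stake falls to 33%.
Aditi holds 52% of Quillon, so Aditi controls Quillon.
Aditi did not control Quillon before and does after, so the clause is triggered.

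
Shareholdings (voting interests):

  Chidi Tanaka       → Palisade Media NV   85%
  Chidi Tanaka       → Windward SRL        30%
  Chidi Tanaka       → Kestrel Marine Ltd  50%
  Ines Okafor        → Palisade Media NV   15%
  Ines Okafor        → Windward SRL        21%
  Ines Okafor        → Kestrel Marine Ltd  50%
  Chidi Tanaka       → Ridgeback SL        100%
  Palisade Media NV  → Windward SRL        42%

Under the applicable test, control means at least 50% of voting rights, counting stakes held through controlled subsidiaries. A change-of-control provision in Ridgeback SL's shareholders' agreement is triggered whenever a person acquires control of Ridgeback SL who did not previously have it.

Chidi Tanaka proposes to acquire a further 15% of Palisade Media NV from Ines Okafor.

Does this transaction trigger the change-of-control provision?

No

The purchase adds only to Chidi's holdings (Ines's stake shrinks), so Chidi is the only person who could newly come to control Ridgeback.
Chidi holds 100% of Ridgeback, so Chidi controls Ridgeback.
So Chidi already controls Ridgeback before the transaction.
After the purchase, Chidi's direct stake in Palisade rises to 85% + 15% = 100%, and Ines's stake falls to 0%.
Chidi controlled Ridgeback already, so this is not a new person acquiring control; every other person's position is unchanged or reduced.
No new person acquires control, so the clause is not triggered.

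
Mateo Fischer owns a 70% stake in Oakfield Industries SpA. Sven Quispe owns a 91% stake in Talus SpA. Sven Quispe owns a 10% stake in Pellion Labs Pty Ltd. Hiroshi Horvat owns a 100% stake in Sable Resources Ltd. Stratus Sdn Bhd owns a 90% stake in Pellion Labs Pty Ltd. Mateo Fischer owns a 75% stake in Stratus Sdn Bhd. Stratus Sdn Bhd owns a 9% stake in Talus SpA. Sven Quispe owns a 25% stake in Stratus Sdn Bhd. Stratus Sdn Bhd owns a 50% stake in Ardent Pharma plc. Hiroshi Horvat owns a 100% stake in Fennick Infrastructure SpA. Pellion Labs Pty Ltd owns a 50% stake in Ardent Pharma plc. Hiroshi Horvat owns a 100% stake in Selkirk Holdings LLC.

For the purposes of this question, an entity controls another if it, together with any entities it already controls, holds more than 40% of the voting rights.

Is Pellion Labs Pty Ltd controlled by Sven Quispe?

No

Sven holds 91% of Talus, so Sven controls Talus.
In Pellion, Sven's side holds only 10%, not > 40%.
So Sven does not control Pellion.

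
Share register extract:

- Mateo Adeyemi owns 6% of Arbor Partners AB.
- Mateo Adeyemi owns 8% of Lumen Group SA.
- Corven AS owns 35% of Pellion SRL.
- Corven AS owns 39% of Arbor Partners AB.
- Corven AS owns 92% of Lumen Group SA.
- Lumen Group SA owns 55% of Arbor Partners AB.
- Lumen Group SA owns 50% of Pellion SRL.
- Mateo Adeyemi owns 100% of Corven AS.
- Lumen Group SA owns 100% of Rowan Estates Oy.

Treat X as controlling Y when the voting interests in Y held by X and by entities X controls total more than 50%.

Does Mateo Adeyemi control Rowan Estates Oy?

Mateo holds 100% of Corven, so Mateo controls Corven.
Corven and Mateo together hold 92% + 8% = 100% of Lumen, so Mateo controls Lumen.
Lumen holds 100% of Rowan, so Mateo controls Rowan.

Yes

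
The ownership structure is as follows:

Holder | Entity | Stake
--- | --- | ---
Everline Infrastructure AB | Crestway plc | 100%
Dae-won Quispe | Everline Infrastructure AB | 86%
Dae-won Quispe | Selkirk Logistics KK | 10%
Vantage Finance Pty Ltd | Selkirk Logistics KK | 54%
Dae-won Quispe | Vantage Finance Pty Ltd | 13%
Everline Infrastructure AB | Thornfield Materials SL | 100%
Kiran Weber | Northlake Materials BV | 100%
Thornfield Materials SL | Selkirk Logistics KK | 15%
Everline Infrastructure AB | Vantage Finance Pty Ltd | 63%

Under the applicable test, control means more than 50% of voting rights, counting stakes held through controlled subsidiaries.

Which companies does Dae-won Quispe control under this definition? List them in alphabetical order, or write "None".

Crestway plc, Everline Infrastructure AB, Selkirk Logistics KK, Thornfield Materials SL, Vantage Finance Pty Ltd

Dae-won holds 86% of Everline, so Dae-won controls Everline.
Everline and Dae-won together hold 63% + 13% = 76% of Vantage, so Dae-won controls Vantage.
Everline holds 100% of Thornfield, so Dae-won controls Thornfield.
Vantage and Dae-won and Thornfield together hold 54% + 10% + 15% = 79% of Selkirk, so Dae-won controls Selkirk.
Everline holds 100% of Crestway, so Dae-won controls Crestway.
No other company's threshold is met.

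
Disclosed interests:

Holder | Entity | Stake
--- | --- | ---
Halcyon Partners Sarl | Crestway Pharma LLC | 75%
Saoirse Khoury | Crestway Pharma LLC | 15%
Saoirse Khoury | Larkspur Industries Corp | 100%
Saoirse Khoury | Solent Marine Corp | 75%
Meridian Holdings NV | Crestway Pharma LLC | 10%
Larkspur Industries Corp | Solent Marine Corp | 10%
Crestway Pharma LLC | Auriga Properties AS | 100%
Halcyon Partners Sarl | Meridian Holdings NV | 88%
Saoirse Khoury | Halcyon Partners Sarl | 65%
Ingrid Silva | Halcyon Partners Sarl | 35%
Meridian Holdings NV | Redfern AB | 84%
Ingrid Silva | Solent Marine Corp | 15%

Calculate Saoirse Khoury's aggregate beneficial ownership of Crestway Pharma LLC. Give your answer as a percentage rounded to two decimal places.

Saoirse reaches Crestway along 3 paths.
Via Halcyon → Meridian: 65% × 88% × 10% = 5.72%.
Direct stake: 15% = 15%.
Via Halcyon: 65% × 75% = 48.75%.
Total: 5.72% + 15% + 48.75% = 69.47%.

69.47%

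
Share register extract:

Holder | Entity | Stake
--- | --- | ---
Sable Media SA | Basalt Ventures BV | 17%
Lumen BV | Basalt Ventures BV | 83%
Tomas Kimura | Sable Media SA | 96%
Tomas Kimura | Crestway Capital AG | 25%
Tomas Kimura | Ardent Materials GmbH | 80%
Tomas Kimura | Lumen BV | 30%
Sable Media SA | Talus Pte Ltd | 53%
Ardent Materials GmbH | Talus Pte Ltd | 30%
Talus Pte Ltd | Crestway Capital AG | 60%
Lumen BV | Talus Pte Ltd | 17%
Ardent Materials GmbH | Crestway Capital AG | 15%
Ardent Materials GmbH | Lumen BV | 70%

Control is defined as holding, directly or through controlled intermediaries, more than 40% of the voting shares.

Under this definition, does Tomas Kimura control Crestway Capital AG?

Tomas holds 96% of Sable, so Tomas controls Sable.
Tomas holds 80% of Ardent, so Tomas controls Ardent.
Ardent and Tomas together hold 70% + 30% = 100% of Lumen, so Tomas controls Lumen.
Sable and Ardent and Lumen together hold 53% + 30% + 17% = 100% of Talus, so Tomas controls Talus.
Tomas and Ardent and Talus together hold 25% + 15% + 60% = 100% of Crestway, so Tomas controls Crestway.

Yes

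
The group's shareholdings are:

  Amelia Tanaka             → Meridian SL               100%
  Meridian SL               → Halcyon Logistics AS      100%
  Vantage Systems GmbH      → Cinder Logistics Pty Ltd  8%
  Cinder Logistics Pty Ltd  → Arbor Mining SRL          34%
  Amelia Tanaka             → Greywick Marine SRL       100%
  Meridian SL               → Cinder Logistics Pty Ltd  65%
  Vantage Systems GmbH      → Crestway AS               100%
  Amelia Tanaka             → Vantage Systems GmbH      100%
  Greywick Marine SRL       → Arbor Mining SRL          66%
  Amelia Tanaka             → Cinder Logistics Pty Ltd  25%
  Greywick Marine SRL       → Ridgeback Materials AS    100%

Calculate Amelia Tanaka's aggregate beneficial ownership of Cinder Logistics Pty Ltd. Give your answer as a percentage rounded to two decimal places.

Amelia reaches Cinder along 3 paths.
Via Meridian: 100% × 65% = 65%.
Direct stake: 25% = 25%.
Via Vantage: 100% × 8% = 8%.
Total: 65% + 25% + 8% = 98%.
Rounded: 98.00%.

98.00%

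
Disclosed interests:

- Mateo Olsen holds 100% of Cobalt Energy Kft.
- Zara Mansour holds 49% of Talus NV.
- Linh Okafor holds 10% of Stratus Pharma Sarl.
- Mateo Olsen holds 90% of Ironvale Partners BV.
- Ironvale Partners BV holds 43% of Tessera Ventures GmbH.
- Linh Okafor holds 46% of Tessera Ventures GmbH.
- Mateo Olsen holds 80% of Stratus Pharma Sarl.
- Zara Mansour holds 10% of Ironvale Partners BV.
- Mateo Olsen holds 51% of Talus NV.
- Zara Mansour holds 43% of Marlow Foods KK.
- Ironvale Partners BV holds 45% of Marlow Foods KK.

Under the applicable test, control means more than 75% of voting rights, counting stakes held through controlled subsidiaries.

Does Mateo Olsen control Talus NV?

No

Mateo holds 100% of Cobalt, so Mateo controls Cobalt.
Mateo holds 90% of Ironvale, so Mateo controls Ironvale.
Mateo holds 80% of Stratus, so Mateo controls Stratus.
In Talus, Mateo's side holds only 51%, not > 75%.
So Mateo does not control Talus.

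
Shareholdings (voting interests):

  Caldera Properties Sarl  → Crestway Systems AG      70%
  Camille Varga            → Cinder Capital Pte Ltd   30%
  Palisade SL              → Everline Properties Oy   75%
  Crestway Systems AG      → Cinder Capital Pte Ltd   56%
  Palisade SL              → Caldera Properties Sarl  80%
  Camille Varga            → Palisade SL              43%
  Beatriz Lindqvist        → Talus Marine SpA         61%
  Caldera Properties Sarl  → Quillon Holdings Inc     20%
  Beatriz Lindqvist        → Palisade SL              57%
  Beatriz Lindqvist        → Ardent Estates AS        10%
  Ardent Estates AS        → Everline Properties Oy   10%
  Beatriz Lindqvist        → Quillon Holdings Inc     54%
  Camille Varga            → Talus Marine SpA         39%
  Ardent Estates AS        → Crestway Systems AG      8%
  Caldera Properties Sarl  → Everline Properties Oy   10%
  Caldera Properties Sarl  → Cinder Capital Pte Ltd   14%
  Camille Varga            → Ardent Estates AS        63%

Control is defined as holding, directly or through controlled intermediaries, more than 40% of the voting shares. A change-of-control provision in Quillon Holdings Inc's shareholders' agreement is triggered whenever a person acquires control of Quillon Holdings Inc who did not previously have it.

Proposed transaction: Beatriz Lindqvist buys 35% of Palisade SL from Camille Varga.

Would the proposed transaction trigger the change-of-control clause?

The purchase adds only to Beatriz's holdings (Camille's stake shrinks), so Beatriz is the only person who could newly come to control Quillon.
Beatriz holds 57% of Palisade, so Beatriz controls Palisade.
Palisade holds 80% of Caldera, so Beatriz controls Caldera.
Caldera and Beatriz together hold 20% + 54% = 74% of Quillon, so Beatriz controls Quillon.
So Beatriz already controls Quillon before the transaction.
After the purchase, Beatriz's direct stake in Palisade rises to 57% + 35% = 92%, and Camille's stake falls to 8%.
Beatriz controlled Quillon already, so this is not a new person acquiring control; every other person's position is unchanged or reduced.
No new person acquires control, so the clause is not triggered.

No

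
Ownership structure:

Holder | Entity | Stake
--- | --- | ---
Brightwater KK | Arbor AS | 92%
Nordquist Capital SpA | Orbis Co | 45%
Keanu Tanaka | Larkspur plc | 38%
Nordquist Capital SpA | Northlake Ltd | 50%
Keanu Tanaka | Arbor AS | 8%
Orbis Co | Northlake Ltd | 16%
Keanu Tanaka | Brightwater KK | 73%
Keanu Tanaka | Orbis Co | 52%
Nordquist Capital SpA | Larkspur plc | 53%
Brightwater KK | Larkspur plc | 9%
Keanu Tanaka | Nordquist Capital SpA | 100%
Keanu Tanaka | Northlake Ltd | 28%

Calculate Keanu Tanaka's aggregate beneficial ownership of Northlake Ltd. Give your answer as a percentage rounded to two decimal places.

93.52%

Keanu reaches Northlake along 4 paths.
Via Nordquist: 100% × 50% = 50%.
Direct stake: 28% = 28%.
Via Nordquist → Orbis: 100% × 45% × 16% = 7.2%.
Via Orbis: 52% × 16% = 8.32%.
Total: 50% + 28% + 7.2% + 8.32% = 93.52%.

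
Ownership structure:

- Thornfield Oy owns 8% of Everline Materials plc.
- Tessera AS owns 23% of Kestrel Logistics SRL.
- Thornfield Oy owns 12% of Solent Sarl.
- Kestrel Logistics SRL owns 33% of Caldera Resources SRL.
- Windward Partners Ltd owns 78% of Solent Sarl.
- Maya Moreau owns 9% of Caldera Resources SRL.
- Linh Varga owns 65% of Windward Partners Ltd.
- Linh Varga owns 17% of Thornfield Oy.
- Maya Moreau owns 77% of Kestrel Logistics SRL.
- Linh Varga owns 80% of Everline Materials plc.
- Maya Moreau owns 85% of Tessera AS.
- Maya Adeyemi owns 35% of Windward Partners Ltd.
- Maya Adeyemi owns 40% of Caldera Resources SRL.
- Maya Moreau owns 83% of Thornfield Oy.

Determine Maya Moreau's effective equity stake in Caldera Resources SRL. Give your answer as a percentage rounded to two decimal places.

Maya Moreau reaches Caldera along 3 paths.
Direct stake: 9% = 9%.
Via Kestrel: 77% × 33% = 25.41%.
Via Tessera → Kestrel: 85% × 23% × 33% = 6.4515%.
Total: 9% + 25.41% + 6.4515% = 40.8615%.
Rounded: 40.86%.

40.86%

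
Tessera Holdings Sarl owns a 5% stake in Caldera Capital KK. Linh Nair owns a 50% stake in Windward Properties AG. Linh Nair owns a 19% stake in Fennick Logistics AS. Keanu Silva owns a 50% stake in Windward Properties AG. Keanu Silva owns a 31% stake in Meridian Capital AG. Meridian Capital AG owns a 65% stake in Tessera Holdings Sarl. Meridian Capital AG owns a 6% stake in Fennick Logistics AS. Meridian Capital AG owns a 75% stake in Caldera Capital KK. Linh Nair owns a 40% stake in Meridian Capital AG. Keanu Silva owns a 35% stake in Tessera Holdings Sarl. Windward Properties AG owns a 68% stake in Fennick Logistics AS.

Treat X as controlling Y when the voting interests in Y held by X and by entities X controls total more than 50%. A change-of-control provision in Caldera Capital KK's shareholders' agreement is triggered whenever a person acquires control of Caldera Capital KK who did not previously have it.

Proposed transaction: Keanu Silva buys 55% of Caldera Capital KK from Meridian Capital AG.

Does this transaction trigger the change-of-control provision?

The purchase adds only to Keanu's holdings (Meridian's stake shrinks), so Keanu is the only person who could newly come to control Caldera.
Keanu's largest direct stake is 50% in Windward, which does not meet the threshold, so Keanu controls no company.
Neither Keanu nor any entity Keanu controls holds any voting interest in Caldera.
So before the transaction, Keanu does not control Caldera.
After the purchase, Keanu holds 55% of Caldera directly, and Meridian's stake falls to 20%.
Keanu holds 55% of Caldera, so Keanu controls Caldera.
Keanu did not control Caldera before and does after, so the clause is triggered.

Yes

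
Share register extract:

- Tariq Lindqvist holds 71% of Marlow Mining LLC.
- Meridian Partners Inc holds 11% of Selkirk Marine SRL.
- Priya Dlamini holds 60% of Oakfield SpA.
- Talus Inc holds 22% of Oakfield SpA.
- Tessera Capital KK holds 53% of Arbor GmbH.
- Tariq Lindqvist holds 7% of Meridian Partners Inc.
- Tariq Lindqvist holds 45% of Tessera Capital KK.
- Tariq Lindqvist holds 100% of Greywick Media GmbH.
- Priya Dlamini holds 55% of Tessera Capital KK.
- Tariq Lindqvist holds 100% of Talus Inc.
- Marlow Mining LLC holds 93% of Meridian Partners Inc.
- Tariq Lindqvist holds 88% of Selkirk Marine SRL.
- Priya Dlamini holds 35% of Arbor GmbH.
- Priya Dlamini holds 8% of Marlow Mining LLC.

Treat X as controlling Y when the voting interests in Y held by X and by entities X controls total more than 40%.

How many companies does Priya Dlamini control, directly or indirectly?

3

Priya holds 55% of Tessera, so Priya controls Tessera.
Priya holds 60% of Oakfield, so Priya controls Oakfield.
Tessera and Priya together hold 53% + 35% = 88% of Arbor, so Priya controls Arbor.
No other company's threshold is met.
Priya controls 3 companies.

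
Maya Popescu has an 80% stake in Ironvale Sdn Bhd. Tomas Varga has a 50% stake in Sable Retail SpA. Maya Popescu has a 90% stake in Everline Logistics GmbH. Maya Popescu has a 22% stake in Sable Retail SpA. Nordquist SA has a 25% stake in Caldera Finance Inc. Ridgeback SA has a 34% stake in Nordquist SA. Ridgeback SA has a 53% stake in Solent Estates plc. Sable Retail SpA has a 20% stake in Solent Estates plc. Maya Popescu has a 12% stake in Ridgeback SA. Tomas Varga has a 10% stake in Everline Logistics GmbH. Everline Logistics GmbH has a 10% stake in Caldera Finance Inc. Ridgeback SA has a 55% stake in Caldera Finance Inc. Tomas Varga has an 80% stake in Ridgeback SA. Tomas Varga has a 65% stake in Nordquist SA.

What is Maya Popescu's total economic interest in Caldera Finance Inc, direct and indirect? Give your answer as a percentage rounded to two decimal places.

16.62%

Maya reaches Caldera along 3 paths.
Via Ridgeback → Nordquist: 12% × 34% × 25% = 1.02%.
Via Ridgeback: 12% × 55% = 6.6%.
Via Everline: 90% × 10% = 9%.
Total: 1.02% + 6.6% + 9% = 16.62%.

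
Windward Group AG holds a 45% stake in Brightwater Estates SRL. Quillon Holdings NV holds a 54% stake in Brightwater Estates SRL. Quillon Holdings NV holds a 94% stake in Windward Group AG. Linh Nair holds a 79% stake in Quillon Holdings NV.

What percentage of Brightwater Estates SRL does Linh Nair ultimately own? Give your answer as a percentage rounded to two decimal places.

76.08%

Linh reaches Brightwater along 2 paths.
Via Quillon: 79% × 54% = 42.66%.
Via Quillon → Windward: 79% × 94% × 45% = 33.417%.
Total: 42.66% + 33.417% = 76.077%.
Rounded: 76.08%.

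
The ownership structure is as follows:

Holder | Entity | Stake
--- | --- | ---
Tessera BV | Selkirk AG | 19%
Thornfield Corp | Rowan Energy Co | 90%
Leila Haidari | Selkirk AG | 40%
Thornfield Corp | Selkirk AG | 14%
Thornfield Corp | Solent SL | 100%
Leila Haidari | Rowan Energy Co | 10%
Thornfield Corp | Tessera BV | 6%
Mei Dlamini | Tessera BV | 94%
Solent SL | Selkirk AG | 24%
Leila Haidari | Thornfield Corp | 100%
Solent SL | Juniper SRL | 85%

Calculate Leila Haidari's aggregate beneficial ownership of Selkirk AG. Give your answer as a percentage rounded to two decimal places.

79.14%

Leila reaches Selkirk along 4 paths.
Via Thornfield → Tessera: 100% × 6% × 19% = 1.14%.
Via Thornfield: 100% × 14% = 14%.
Direct stake: 40% = 40%.
Via Thornfield → Solent: 100% × 100% × 24% = 24%.
Total: 1.14% + 14% + 40% + 24% = 79.14%.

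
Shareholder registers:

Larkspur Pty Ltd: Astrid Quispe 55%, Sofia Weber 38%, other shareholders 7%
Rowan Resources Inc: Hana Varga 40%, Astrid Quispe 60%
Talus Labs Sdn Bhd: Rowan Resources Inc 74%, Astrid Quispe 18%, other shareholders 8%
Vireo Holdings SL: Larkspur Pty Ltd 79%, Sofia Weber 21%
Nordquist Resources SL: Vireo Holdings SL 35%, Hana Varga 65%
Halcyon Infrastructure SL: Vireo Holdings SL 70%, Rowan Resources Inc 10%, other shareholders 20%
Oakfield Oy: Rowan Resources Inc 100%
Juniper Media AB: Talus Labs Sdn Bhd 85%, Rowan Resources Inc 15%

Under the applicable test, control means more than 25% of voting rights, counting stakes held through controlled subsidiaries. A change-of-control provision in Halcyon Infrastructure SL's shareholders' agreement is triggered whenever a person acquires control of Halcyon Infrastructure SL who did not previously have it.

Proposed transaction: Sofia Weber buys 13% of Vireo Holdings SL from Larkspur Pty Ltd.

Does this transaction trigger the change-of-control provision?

The purchase adds only to Sofia's holdings (Larkspur's stake shrinks), so Sofia is the only person who could newly come to control Halcyon.
Sofia holds 38% of Larkspur, so Sofia controls Larkspur.
Larkspur and Sofia together hold 79% + 21% = 100% of Vireo, so Sofia controls Vireo.
Vireo holds 70% of Halcyon, so Sofia controls Halcyon.
So Sofia already controls Halcyon before the transaction.
After the purchase, Sofia's direct stake in Vireo rises to 21% + 13% = 34%, and Larkspur's stake falls to 66%.
Sofia controlled Halcyon already, so this is not a new person acquiring control; every other person's position is unchanged or reduced.
No new person acquires control, so the clause is not triggered.

No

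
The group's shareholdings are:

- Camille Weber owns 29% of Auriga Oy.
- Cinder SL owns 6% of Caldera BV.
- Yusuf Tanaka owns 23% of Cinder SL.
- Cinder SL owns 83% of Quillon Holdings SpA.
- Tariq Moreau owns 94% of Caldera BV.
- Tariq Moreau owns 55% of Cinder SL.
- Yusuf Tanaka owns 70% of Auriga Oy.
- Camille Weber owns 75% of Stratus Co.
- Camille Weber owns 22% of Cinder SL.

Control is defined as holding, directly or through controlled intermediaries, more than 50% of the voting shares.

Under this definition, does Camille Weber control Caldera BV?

Camille holds 75% of Stratus, so Camille controls Stratus.
Neither Camille nor any entity Camille controls holds any voting interest in Caldera.
So Camille does not control Caldera.

No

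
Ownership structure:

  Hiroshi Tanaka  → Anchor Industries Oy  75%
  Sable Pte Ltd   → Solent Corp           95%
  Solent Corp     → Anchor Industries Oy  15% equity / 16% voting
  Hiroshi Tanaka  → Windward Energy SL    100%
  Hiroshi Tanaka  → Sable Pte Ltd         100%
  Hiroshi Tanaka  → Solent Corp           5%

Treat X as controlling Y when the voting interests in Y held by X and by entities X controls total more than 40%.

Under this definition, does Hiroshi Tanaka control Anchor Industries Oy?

Yes

Hiroshi holds 100% of Sable, so Hiroshi controls Sable.
Hiroshi and Sable together hold 5% + 95% = 100% of Solent, so Hiroshi controls Solent.
Hiroshi and Solent together hold 75% + 16% = 91% of Anchor, so Hiroshi controls Anchor.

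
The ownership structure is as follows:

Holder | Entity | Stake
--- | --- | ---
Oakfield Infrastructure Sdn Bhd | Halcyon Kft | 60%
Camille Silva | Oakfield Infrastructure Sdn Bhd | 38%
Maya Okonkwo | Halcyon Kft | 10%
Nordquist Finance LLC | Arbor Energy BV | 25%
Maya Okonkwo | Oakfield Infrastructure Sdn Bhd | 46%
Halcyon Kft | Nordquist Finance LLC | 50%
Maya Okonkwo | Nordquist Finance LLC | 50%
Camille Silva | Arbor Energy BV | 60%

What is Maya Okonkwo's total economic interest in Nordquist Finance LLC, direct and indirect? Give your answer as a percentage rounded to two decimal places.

68.80%

Maya reaches Nordquist along 3 paths.
Direct stake: 50% = 50%.
Via Oakfield → Halcyon: 46% × 60% × 50% = 13.8%.
Via Halcyon: 10% × 50% = 5%.
Total: 50% + 13.8% + 5% = 68.8%.
Rounded: 68.80%.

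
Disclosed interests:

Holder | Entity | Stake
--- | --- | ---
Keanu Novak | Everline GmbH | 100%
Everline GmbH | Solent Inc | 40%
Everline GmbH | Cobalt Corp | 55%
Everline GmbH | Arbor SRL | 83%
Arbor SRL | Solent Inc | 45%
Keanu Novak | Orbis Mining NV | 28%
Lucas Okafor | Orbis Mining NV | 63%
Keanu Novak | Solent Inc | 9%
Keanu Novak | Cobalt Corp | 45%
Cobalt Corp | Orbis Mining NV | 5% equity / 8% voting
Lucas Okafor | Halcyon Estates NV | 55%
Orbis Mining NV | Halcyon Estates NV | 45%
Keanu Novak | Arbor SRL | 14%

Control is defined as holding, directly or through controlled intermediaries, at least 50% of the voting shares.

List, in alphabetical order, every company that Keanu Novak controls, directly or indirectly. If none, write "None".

Keanu holds 100% of Everline, so Keanu controls Everline.
Everline and Keanu together hold 55% + 45% = 100% of Cobalt, so Keanu controls Cobalt.
Keanu and Everline together hold 14% + 83% = 97% of Arbor, so Keanu controls Arbor.
Everline and Keanu and Arbor together hold 40% + 9% + 45% = 94% of Solent, so Keanu controls Solent.
No other company's threshold is met.

Arbor SRL, Cobalt Corp, Everline GmbH, Solent Inc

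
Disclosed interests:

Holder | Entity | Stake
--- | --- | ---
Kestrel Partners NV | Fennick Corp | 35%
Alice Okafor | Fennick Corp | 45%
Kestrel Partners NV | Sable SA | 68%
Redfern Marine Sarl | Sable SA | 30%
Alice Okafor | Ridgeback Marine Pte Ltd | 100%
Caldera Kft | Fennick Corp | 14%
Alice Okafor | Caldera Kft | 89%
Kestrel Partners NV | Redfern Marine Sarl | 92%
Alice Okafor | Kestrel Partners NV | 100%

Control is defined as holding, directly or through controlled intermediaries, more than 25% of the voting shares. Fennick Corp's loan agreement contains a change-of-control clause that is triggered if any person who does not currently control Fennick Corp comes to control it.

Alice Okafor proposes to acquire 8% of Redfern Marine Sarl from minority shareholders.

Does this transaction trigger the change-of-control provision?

The purchase changes only Alice's holdings, so Alice is the only person who could newly come to control Fennick.
Alice holds 100% of Kestrel, so Alice controls Kestrel.
Alice holds 89% of Caldera, so Alice controls Caldera.
Kestrel and Caldera and Alice together hold 35% + 14% + 45% = 94% of Fennick, so Alice controls Fennick.
So Alice already controls Fennick before the transaction.
After the purchase, Alice holds 8% of Redfern directly.
Alice controlled Fennick already, so this is not a new person acquiring control; every other person's position is unchanged or reduced.
No new person acquires control, so the clause is not triggered.

No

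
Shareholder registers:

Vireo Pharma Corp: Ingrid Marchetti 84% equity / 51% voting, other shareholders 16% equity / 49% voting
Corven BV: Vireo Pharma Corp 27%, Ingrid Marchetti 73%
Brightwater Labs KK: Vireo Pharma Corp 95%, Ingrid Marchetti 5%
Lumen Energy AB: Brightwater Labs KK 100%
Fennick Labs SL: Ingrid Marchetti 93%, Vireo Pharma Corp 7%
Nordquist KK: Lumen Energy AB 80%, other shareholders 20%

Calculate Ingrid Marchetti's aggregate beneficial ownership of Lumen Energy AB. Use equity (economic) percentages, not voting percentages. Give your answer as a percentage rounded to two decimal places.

84.80%

Ingrid reaches Lumen along 2 paths.
Via Vireo → Brightwater: 84% × 95% × 100% = 79.8%.
Via Brightwater: 5% × 100% = 5%.
Total: 79.8% + 5% = 84.8%.
Rounded: 84.80%.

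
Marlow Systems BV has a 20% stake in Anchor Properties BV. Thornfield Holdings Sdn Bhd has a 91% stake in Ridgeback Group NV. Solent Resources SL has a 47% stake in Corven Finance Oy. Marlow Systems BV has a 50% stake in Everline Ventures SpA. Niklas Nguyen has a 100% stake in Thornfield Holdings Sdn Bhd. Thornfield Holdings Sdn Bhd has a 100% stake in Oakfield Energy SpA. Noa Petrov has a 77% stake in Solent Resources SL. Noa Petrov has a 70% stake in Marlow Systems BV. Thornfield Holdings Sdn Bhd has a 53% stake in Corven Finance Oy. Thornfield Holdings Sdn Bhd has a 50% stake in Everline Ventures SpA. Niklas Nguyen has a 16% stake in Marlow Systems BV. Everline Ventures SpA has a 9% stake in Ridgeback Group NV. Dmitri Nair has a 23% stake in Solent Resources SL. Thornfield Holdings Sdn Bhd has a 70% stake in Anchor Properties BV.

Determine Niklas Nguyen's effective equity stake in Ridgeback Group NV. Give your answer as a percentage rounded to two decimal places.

96.22%

Niklas reaches Ridgeback along 3 paths.
Via Thornfield: 100% × 91% = 91%.
Via Thornfield → Everline: 100% × 50% × 9% = 4.5%.
Via Marlow → Everline: 16% × 50% × 9% = 0.72%.
Total: 91% + 4.5% + 0.72% = 96.22%.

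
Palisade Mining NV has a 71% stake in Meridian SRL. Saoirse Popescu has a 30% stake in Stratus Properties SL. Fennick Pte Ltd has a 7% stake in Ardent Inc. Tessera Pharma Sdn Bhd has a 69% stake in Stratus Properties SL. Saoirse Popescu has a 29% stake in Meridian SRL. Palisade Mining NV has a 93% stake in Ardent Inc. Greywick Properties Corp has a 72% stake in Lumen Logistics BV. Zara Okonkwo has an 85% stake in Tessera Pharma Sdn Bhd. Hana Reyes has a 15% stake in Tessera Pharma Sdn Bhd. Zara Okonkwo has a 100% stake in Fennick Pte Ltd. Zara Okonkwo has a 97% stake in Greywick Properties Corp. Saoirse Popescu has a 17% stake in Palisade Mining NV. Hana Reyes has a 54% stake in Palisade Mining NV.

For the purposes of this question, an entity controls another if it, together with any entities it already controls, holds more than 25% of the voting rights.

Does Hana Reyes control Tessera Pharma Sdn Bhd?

No

Hana holds 54% of Palisade, so Hana controls Palisade.
Palisade holds 93% of Ardent, so Hana controls Ardent.
Palisade holds 71% of Meridian, so Hana controls Meridian.
In Tessera, Hana's side holds only 15%, not > 25%.
So Hana does not control Tessera.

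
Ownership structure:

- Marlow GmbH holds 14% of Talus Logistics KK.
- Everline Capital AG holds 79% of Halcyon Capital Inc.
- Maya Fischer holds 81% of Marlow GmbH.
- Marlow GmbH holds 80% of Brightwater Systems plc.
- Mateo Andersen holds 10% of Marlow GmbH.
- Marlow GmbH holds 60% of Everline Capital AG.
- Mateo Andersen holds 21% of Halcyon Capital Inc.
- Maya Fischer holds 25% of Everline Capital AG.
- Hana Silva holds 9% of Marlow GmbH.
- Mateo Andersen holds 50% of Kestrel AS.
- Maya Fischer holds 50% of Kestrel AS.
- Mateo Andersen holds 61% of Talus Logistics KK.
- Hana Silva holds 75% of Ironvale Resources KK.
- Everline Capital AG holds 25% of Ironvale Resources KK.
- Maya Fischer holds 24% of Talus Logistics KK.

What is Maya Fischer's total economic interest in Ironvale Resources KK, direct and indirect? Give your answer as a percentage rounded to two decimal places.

Maya reaches Ironvale along 2 paths.
Via Everline: 25% × 25% = 6.25%.
Via Marlow → Everline: 81% × 60% × 25% = 12.15%.
Total: 6.25% + 12.15% = 18.4%.
Rounded: 18.40%.

18.40%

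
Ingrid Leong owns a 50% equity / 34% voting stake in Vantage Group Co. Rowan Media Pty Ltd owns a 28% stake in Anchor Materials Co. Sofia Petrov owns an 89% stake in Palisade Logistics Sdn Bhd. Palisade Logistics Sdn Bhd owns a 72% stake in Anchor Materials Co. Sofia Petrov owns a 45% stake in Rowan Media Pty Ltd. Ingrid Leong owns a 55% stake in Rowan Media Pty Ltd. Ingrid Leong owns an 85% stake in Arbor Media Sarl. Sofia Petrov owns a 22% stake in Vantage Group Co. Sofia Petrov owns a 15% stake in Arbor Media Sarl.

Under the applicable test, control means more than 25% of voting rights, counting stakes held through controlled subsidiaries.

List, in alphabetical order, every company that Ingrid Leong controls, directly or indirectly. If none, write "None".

Anchor Materials Co, Arbor Media Sarl, Rowan Media Pty Ltd, Vantage Group Co

Ingrid holds 55% of Rowan, so Ingrid controls Rowan.
Ingrid holds 85% of Arbor, so Ingrid controls Arbor.
Ingrid holds 34% of Vantage, so Ingrid controls Vantage.
Rowan holds 28% of Anchor, so Ingrid controls Anchor.
No other company's threshold is met.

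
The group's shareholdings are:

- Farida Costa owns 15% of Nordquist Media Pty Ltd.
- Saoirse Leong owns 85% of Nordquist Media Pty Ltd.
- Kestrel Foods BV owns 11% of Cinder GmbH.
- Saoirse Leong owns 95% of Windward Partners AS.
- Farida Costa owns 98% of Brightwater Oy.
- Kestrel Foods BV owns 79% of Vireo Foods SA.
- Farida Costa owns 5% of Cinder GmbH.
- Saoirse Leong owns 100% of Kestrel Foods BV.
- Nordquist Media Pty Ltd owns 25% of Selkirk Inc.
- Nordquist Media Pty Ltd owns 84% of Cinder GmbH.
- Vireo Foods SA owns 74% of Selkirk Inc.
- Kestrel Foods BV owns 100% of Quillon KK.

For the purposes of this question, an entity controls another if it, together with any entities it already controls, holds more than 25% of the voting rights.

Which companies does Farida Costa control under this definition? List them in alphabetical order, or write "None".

Farida holds 98% of Brightwater, so Farida controls Brightwater.
No other company's threshold is met.

Brightwater Oy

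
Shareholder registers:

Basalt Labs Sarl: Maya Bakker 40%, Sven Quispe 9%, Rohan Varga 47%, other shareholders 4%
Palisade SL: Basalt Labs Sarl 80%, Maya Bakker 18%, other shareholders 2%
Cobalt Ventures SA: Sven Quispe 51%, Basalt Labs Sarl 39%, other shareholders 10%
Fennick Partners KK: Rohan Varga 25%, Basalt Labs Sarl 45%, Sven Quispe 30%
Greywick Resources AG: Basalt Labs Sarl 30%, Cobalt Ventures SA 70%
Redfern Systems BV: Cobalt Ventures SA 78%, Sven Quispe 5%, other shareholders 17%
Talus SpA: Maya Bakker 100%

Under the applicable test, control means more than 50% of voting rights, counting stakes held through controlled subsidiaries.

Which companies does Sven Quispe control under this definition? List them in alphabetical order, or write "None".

Cobalt Ventures SA, Greywick Resources AG, Redfern Systems BV

Sven holds 51% of Cobalt, so Sven controls Cobalt.
Cobalt holds 70% of Greywick, so Sven controls Greywick.
Cobalt and Sven together hold 78% + 5% = 83% of Redfern, so Sven controls Redfern.
No other company's threshold is met.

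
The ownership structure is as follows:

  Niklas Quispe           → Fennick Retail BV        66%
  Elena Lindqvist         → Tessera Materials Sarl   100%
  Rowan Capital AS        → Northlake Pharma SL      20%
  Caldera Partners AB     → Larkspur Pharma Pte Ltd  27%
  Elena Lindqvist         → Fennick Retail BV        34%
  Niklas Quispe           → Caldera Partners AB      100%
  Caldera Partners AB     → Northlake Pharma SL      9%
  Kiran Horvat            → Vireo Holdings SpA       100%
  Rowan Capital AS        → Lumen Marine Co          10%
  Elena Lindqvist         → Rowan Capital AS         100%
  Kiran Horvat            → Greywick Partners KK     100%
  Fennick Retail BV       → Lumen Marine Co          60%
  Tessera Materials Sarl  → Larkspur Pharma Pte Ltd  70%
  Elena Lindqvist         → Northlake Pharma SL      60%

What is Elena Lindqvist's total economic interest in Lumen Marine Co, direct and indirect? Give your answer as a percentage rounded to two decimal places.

Elena reaches Lumen along 2 paths.
Via Rowan: 100% × 10% = 10%.
Via Fennick: 34% × 60% = 20.4%.
Total: 10% + 20.4% = 30.4%.
Rounded: 30.40%.

30.40%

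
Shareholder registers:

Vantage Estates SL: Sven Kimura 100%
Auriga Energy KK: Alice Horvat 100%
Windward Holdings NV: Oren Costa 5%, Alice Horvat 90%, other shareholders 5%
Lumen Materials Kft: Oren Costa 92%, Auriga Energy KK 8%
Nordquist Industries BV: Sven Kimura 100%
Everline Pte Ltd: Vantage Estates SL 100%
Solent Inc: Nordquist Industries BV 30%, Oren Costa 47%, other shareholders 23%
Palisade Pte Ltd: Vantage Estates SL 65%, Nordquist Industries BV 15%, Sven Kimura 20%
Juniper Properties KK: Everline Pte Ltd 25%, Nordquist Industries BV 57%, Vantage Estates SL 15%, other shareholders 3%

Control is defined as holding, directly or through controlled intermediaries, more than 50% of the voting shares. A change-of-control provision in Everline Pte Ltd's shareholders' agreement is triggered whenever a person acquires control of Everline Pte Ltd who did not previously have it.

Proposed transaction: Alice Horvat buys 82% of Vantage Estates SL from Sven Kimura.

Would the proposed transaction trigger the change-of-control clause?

Yes

The purchase adds only to Alice's holdings (Sven's stake shrinks), so Alice is the only person who could newly come to control Everline.
Alice holds 100% of Auriga, so Alice controls Auriga.
Alice holds 90% of Windward, so Alice controls Windward.
Neither Alice nor any entity Alice controls holds any voting interest in Everline.
So before the transaction, Alice does not control Everline.
After the purchase, Alice holds 82% of Vantage directly, and Sven's stake falls to 18%.
Alice holds 82% of Vantage, so Alice controls Vantage.
Vantage holds 100% of Everline, so Alice controls Everline.
Alice did not control Everline before and does after, so the clause is triggered.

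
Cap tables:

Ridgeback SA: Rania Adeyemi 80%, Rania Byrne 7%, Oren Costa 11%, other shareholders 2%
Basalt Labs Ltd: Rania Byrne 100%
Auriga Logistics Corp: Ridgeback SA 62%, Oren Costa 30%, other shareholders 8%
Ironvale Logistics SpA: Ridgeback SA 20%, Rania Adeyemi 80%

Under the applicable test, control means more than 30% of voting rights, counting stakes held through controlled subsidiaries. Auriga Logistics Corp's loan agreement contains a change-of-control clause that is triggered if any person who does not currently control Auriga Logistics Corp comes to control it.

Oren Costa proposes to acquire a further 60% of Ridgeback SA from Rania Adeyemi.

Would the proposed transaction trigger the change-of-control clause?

The purchase adds only to Oren's holdings (Rania Adeyemi's stake shrinks), so Oren is the only person who could newly come to control Auriga.
Oren's largest direct stake is 30% in Auriga, which does not meet the threshold, so Oren controls no company.
In Auriga, Oren's side holds only 30%, not > 30%.
So before the transaction, Oren does not control Auriga.
After the purchase, Oren's direct stake in Ridgeback rises to 11% + 60% = 71%, and Rania Adeyemi's stake falls to 20%.
Oren holds 71% of Ridgeback, so Oren controls Ridgeback.
Ridgeback and Oren together hold 62% + 30% = 92% of Auriga, so Oren controls Auriga.
Oren did not control Auriga before and does after, so the clause is triggered.

Yes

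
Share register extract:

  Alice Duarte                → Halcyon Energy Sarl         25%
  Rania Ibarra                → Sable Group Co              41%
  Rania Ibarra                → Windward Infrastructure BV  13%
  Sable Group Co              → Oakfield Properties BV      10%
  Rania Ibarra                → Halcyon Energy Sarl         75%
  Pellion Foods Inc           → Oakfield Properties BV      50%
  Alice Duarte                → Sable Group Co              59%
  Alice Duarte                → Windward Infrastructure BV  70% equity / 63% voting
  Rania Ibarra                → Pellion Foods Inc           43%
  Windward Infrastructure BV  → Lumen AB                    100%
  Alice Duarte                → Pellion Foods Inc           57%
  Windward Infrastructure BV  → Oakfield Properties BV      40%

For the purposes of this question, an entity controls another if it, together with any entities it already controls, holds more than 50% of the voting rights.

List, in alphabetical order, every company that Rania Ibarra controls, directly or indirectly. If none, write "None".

Halcyon Energy Sarl

Rania holds 75% of Halcyon, so Rania controls Halcyon.
No other company's threshold is met.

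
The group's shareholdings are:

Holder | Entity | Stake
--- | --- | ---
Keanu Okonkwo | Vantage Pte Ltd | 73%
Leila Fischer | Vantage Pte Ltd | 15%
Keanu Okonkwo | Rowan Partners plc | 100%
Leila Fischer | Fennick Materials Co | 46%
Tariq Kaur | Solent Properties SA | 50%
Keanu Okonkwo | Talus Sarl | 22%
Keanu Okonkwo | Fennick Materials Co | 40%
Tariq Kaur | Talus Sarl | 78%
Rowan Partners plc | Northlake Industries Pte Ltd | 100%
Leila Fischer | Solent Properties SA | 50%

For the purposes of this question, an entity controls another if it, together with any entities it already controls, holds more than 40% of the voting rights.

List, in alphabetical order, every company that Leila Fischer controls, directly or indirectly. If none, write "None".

Leila holds 50% of Solent, so Leila controls Solent.
Leila holds 46% of Fennick, so Leila controls Fennick.
No other company's threshold is met.

Fennick Materials Co, Solent Properties SA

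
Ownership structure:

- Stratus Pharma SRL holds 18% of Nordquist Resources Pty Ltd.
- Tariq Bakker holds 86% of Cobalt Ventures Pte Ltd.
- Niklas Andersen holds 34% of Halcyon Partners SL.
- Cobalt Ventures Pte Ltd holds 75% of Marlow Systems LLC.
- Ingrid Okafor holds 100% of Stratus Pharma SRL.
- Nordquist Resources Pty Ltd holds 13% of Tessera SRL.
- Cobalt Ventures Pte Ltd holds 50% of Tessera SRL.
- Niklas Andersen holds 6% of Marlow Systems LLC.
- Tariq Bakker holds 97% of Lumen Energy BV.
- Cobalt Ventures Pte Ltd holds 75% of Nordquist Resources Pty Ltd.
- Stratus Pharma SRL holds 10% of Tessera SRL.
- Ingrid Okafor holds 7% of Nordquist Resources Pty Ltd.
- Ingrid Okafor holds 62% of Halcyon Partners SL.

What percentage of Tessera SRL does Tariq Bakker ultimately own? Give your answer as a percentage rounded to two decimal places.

51.39%

Tariq reaches Tessera along 2 paths.
Via Cobalt: 86% × 50% = 43%.
Via Cobalt → Nordquist: 86% × 75% × 13% = 8.385%.
Total: 43% + 8.385% = 51.385%.
Rounded: 51.39%.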